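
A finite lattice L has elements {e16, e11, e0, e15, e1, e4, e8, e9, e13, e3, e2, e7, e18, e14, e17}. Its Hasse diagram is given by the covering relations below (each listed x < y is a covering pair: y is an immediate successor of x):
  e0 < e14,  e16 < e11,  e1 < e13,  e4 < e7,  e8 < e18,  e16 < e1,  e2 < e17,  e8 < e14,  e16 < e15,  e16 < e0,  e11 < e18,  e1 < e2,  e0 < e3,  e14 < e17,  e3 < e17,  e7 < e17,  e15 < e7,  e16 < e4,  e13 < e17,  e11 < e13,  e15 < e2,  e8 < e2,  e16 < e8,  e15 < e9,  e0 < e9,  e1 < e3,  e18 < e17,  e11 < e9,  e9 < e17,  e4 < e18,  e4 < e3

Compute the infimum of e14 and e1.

Common lower bounds of {e14, e1}: e16.
The greatest among these is e16.

e16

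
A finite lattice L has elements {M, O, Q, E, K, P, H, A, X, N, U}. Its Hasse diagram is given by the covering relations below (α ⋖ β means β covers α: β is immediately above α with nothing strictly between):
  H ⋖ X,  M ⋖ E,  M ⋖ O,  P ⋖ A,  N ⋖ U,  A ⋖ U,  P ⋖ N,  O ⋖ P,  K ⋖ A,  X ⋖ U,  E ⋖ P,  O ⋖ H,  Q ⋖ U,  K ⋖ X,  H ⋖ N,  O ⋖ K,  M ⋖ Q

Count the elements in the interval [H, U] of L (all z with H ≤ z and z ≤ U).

4

The interval [H, U] = {H, N, U, X}, which has 4 elements.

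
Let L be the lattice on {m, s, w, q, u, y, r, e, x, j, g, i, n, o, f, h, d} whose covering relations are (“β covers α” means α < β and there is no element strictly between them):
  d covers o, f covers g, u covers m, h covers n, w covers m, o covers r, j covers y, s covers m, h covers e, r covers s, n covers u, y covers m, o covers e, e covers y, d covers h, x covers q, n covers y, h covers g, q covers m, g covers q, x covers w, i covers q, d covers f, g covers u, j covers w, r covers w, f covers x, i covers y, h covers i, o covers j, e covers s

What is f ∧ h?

Common lower bounds of {f, h}: g, m, q, u.
The greatest among these is g.

g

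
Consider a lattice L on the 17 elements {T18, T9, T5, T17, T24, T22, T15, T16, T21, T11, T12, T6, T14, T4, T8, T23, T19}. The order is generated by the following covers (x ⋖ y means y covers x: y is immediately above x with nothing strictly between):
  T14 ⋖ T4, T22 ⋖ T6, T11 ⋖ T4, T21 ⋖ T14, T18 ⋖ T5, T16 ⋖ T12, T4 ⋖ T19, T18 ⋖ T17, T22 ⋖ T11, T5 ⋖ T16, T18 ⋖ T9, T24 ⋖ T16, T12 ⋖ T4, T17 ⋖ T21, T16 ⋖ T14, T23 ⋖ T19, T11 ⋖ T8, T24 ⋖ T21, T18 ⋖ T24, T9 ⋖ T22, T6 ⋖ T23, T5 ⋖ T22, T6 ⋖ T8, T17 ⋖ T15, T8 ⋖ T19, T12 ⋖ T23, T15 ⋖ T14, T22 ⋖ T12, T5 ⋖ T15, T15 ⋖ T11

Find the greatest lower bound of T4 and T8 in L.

Common lower bounds of {T4, T8}: T11, T15, T17, T18, T22, T5, T9.
The greatest among these is T11.

T11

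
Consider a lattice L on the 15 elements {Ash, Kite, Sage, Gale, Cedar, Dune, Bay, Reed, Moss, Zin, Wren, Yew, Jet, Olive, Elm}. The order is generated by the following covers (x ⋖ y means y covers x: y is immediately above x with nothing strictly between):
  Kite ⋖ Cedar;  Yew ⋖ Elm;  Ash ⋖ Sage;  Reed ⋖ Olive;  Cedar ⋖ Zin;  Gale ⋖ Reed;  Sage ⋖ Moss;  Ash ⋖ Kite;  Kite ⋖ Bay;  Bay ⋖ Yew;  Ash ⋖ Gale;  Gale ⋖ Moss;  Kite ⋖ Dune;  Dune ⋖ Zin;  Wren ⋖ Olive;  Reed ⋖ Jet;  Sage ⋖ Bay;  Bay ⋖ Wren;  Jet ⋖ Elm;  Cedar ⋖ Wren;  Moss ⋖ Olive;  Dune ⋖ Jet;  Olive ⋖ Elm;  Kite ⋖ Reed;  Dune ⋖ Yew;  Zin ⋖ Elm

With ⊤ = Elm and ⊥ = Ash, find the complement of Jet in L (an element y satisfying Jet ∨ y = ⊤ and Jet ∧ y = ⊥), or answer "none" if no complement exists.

Sage

Need y with Jet ∨ y = Elm and Jet ∧ y = Ash.
Checking each element gives: Sage.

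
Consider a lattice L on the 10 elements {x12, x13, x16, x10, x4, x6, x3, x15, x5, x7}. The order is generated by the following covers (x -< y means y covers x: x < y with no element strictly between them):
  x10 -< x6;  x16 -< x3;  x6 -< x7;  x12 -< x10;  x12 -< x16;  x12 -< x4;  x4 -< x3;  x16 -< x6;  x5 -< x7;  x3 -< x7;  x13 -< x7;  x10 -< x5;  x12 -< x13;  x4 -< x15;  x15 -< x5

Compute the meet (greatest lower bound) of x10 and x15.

x12

Common lower bounds of {x10, x15}: x12.
The greatest among these is x12.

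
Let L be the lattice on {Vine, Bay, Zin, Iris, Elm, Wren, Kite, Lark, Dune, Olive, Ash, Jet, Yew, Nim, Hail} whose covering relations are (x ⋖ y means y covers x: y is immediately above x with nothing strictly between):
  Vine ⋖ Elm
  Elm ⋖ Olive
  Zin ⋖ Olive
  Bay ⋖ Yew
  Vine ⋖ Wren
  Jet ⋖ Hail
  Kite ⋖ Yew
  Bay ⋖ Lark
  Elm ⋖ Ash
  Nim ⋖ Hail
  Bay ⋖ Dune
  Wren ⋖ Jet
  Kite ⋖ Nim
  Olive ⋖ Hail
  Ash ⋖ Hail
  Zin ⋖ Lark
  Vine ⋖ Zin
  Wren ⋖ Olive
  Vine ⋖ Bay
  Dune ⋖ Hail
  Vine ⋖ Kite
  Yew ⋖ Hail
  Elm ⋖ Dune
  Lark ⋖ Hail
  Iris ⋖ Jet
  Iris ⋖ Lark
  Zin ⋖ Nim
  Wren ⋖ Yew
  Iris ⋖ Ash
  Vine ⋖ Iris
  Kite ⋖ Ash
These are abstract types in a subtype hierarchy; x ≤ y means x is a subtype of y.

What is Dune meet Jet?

Common lower bounds of {Dune, Jet}: Vine.
The greatest among these is Vine.

Vine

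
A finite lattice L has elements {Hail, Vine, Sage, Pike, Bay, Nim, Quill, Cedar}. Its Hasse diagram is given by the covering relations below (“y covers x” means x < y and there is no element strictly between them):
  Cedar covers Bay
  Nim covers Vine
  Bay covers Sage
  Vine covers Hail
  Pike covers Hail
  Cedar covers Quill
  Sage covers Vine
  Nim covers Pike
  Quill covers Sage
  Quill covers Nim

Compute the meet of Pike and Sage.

Hail

Common lower bounds of {Pike, Sage}: Hail.
The greatest among these is Hail.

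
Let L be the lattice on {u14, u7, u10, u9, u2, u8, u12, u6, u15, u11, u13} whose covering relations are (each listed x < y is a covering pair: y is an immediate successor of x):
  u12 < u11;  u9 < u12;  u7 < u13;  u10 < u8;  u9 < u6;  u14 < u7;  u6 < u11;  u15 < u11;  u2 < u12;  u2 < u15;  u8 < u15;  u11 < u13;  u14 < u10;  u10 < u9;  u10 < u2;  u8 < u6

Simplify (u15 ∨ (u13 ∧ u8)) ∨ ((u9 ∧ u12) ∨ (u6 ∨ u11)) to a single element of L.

u11

u13 ∧ u8 = u8
u15 ∨ u8 = u15
u9 ∧ u12 = u9
u6 ∨ u11 = u11
u9 ∨ u11 = u11
u15 ∨ u11 = u11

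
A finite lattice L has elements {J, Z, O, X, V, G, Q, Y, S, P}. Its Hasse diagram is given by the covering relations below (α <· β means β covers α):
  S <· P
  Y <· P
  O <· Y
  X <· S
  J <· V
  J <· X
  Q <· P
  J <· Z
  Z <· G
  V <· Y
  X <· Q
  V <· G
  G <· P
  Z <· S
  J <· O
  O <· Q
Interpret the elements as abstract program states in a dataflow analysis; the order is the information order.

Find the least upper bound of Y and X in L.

P

Common upper bounds of {Y, X}: P.
The least among these is P.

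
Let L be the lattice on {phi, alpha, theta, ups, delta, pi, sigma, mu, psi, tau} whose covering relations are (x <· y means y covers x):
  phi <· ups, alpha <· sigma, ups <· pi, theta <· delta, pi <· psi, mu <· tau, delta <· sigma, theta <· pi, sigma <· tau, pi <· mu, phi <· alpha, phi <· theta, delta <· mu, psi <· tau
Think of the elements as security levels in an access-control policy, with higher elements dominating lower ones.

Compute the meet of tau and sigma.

Common lower bounds of {tau, sigma}: alpha, delta, phi, sigma, theta.
The greatest among these is sigma.

sigma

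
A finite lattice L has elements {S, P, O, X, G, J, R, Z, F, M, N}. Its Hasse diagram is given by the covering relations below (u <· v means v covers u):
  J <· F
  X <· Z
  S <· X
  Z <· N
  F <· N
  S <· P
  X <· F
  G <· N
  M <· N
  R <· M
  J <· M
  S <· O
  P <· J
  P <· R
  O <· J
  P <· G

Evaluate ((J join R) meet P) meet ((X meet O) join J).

J ∨ R = M
M ∧ P = P
X ∧ O = S
S ∨ J = J
P ∧ J = P

P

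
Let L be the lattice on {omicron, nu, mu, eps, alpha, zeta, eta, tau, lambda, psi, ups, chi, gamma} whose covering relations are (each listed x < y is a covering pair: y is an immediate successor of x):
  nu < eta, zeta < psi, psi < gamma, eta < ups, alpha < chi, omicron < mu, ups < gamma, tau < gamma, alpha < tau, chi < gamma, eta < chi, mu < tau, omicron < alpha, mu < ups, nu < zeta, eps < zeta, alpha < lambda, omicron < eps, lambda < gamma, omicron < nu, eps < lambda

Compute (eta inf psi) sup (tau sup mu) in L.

gamma

eta ∧ psi = nu
tau ∨ mu = tau
nu ∨ tau = gamma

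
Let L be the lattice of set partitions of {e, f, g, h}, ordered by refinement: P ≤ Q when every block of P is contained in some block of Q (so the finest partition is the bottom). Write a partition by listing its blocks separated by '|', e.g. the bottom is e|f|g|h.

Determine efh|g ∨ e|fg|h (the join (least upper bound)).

efgh

Common upper bounds of {efh|g, e|fg|h}: efgh.
The least among these is efgh.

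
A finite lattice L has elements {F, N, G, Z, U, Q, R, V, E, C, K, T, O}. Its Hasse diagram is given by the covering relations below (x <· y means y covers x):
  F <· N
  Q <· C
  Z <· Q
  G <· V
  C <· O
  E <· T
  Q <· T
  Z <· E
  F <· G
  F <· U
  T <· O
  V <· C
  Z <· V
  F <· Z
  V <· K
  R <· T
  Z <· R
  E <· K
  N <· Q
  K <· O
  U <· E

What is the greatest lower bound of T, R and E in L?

Common lower bounds of {T, R, E}: F, Z.
The greatest among these is Z.

Z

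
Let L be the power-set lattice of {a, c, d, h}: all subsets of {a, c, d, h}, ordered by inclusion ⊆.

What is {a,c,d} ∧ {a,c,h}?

Under ⊆, meet is intersection: {a,c,d} ∩ {a,c,h} = {a,c}.

{a,c}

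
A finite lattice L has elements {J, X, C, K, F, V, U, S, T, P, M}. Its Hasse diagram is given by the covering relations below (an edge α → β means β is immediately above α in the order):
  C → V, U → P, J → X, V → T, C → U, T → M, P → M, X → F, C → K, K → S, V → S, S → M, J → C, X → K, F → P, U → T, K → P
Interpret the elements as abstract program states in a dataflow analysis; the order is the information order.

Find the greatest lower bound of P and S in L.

Common lower bounds of {P, S}: C, J, K, X.
The greatest among these is K.

K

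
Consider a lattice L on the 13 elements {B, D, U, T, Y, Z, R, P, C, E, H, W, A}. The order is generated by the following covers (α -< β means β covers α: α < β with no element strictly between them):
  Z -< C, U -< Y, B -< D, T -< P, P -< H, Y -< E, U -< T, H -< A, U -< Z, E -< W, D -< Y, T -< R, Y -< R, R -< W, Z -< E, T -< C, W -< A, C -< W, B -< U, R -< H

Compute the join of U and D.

Y

Common upper bounds of {U, D}: A, E, H, R, W, Y.
The least among these is Y.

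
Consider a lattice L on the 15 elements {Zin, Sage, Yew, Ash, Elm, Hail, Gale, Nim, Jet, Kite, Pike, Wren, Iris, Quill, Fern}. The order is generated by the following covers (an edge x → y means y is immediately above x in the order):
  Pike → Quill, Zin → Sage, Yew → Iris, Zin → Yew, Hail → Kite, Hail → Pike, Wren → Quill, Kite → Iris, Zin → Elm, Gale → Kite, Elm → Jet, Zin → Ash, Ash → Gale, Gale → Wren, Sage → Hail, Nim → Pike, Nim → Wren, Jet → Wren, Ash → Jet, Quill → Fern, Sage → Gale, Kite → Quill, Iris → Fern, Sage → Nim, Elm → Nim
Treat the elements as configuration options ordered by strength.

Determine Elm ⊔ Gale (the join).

Common upper bounds of {Elm, Gale}: Fern, Quill, Wren.
The least among these is Wren.

Wren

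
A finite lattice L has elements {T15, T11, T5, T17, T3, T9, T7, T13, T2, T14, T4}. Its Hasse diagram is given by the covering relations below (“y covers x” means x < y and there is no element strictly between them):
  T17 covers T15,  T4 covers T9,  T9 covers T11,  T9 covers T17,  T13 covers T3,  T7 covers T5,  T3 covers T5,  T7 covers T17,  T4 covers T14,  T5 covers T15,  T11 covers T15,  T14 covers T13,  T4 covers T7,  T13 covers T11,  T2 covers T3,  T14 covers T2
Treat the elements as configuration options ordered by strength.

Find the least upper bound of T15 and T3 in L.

T3

Common upper bounds of {T15, T3}: T13, T14, T2, T3, T4.
The least among these is T3.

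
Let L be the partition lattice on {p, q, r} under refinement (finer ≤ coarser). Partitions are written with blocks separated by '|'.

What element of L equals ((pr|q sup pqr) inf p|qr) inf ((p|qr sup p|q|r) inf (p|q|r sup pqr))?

p|qr

pr|q ∨ pqr = pqr
pqr ∧ p|qr = p|qr
p|qr ∨ p|q|r = p|qr
p|q|r ∨ pqr = pqr
p|qr ∧ pqr = p|qr
p|qr ∧ p|qr = p|qr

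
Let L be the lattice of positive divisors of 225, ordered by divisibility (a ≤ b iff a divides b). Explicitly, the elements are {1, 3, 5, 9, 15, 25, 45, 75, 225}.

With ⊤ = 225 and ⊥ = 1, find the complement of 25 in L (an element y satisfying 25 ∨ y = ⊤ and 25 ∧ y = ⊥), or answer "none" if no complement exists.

Need y with 25 ∨ y = 225 and 25 ∧ y = 1.
Checking each element gives: 9.

9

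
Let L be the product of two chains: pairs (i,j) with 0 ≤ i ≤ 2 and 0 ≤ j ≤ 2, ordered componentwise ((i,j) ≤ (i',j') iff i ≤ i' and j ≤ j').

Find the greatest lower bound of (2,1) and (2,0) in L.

In a product of chains, the meet is componentwise min, giving (2,0).

(2,0)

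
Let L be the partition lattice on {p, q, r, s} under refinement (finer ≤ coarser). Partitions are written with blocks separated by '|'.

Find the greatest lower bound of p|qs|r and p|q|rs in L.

p|q|r|s

The meet (common refinement) of p|qs|r and p|q|rs intersects blocks pairwise, giving p|q|r|s.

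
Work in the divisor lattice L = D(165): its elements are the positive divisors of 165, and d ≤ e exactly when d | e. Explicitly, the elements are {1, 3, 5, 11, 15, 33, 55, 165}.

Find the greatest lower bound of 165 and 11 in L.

Common lower bounds of {165, 11}: 1, 11.
The greatest among these is 11.

11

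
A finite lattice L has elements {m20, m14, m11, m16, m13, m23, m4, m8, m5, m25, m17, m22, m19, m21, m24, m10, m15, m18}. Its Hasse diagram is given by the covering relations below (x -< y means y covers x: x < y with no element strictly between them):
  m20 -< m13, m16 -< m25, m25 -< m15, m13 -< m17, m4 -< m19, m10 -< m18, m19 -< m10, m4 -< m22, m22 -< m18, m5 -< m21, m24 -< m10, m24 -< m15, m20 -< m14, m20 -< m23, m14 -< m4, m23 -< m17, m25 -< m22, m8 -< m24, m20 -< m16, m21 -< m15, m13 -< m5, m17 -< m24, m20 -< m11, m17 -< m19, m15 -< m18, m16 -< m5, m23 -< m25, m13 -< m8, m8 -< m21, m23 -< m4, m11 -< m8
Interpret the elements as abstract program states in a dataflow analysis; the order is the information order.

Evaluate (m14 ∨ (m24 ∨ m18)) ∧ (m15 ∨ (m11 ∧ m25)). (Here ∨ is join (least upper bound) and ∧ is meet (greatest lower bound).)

m24 ∨ m18 = m18
m14 ∨ m18 = m18
m11 ∧ m25 = m20
m15 ∨ m20 = m15
m18 ∧ m15 = m15

m15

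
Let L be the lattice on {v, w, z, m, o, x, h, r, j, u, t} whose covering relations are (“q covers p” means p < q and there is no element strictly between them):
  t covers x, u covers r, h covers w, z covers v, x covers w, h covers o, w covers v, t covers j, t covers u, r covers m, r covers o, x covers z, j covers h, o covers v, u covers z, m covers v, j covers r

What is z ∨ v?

z

Common upper bounds of {z, v}: t, u, x, z.
The least among these is z.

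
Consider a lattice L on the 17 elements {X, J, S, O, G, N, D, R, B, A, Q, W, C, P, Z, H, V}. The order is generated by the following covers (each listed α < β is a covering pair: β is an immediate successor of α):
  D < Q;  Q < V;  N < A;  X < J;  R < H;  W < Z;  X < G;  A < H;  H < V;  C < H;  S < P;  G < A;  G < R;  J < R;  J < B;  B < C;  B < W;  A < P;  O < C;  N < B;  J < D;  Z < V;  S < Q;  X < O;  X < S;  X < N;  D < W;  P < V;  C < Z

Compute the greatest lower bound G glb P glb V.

Common lower bounds of {G, P, V}: G, X.
The greatest among these is G.

G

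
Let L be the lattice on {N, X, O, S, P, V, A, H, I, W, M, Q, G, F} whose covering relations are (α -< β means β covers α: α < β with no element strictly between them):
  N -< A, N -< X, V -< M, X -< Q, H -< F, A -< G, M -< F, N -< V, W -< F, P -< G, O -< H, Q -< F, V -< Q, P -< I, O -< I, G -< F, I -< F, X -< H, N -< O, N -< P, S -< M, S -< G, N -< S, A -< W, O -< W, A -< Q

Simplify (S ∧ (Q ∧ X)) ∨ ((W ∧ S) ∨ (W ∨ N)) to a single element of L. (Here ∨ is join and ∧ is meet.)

Q ∧ X = X
S ∧ X = N
W ∧ S = N
W ∨ N = W
N ∨ W = W
N ∨ W = W

W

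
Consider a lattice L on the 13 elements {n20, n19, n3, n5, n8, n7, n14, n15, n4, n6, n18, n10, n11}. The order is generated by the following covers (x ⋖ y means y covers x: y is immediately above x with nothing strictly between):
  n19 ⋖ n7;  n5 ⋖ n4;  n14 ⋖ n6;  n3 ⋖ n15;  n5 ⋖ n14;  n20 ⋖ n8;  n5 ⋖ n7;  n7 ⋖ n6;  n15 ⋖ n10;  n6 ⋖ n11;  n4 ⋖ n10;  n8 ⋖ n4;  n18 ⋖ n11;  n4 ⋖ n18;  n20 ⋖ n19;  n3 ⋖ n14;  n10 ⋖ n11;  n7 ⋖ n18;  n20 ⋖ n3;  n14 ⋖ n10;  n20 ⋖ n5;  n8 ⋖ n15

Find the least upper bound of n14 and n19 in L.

Common upper bounds of {n14, n19}: n11, n6.
The least among these is n6.

n6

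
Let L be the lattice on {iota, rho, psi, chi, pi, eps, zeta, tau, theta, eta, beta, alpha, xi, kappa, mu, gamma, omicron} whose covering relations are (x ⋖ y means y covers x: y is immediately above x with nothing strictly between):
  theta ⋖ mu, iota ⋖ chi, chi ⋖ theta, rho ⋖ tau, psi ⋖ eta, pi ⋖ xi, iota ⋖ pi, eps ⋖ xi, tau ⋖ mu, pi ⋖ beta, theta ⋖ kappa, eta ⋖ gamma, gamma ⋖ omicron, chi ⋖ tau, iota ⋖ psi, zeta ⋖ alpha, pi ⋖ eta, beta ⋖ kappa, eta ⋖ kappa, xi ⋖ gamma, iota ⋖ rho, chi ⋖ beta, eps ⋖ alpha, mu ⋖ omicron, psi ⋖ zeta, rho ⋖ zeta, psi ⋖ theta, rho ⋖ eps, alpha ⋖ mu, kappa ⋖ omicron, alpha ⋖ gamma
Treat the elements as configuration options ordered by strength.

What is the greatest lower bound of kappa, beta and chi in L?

Common lower bounds of {kappa, beta, chi}: chi, iota.
The greatest among these is chi.

chi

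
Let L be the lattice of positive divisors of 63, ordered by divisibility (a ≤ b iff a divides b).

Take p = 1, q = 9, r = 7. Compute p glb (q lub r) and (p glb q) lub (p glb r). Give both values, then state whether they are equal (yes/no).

1; 1; yes

q lub r = 63, so p glb (q lub r) = 1 glb 63 = 1.
p glb q = 1 and p glb r = 1, so (p glb q) lub (p glb r) = 1 lub 1 = 1.
Equal: yes.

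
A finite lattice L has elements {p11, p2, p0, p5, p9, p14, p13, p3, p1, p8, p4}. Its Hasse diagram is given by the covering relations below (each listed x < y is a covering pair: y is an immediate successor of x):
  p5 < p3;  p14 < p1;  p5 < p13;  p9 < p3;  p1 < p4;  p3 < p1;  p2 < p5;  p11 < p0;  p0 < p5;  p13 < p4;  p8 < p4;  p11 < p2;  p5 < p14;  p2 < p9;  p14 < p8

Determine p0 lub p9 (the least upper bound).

p3

Common upper bounds of {p0, p9}: p1, p3, p4.
The least among these is p3.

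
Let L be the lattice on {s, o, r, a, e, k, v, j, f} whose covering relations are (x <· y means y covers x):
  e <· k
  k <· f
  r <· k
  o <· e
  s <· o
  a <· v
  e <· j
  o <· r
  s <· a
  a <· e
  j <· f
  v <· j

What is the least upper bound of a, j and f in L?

Common upper bounds of {a, j, f}: f.
The least among these is f.

f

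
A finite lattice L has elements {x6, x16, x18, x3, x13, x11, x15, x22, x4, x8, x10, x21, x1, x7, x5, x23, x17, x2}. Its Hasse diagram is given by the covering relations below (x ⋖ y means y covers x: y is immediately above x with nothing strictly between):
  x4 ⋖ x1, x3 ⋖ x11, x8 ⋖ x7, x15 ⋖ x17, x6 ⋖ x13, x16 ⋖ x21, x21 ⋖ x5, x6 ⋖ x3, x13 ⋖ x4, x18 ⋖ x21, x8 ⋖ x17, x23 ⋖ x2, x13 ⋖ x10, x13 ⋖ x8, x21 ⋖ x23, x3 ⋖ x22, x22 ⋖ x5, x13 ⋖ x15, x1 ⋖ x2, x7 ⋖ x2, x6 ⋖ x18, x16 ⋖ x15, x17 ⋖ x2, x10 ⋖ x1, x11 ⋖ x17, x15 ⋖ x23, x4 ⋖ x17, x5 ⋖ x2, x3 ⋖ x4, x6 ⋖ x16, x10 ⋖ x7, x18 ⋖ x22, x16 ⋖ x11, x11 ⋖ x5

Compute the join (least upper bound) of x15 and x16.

x15

Common upper bounds of {x15, x16}: x15, x17, x2, x23.
The least among these is x15.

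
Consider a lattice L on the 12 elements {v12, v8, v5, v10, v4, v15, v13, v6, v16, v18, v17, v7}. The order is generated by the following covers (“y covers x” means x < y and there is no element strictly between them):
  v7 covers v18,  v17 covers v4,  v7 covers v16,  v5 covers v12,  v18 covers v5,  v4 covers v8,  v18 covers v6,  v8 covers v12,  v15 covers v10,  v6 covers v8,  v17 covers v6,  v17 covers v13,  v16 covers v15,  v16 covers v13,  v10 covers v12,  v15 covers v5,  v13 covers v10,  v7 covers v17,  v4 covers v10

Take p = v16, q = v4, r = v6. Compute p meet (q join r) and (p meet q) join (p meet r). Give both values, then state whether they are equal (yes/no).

v13; v10; no

q join r = v17, so p meet (q join r) = v16 meet v17 = v13.
p meet q = v10 and p meet r = v12, so (p meet q) join (p meet r) = v10 join v12 = v10.
Equal: no.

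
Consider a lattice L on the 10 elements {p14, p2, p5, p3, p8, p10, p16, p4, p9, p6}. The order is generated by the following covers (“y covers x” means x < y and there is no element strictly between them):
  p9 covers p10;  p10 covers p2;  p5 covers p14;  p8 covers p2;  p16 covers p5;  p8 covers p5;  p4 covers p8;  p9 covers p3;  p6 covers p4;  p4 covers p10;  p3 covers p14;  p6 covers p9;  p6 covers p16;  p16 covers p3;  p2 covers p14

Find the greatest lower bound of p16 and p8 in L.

p5

Common lower bounds of {p16, p8}: p14, p5.
The greatest among these is p5.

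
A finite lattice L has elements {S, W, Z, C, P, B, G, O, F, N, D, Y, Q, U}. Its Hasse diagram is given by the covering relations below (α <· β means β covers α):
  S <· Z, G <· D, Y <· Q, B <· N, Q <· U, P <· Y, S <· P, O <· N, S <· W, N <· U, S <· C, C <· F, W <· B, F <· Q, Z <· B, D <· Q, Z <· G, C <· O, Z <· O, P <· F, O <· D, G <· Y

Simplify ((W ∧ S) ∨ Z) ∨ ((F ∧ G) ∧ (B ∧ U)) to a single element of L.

Z

W ∧ S = S
S ∨ Z = Z
F ∧ G = S
B ∧ U = B
S ∧ B = S
Z ∨ S = Z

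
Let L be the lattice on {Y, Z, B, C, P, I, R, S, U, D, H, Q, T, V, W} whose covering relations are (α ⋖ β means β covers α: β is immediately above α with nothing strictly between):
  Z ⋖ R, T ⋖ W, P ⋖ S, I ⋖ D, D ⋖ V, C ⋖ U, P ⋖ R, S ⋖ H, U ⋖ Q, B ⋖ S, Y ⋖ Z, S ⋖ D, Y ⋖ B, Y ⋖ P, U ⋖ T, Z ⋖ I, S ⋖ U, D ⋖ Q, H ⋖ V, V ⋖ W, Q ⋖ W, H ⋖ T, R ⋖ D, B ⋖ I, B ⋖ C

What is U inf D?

Common lower bounds of {U, D}: B, P, S, Y.
The greatest among these is S.

S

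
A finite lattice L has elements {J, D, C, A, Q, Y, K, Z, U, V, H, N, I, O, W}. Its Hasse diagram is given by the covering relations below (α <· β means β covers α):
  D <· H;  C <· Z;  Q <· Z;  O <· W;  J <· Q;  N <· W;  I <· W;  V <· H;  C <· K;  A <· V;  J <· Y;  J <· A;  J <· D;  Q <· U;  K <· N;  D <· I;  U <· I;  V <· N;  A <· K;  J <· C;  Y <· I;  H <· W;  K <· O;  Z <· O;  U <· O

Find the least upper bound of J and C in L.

C

Common upper bounds of {J, C}: C, K, N, O, W, Z.
The least among these is C.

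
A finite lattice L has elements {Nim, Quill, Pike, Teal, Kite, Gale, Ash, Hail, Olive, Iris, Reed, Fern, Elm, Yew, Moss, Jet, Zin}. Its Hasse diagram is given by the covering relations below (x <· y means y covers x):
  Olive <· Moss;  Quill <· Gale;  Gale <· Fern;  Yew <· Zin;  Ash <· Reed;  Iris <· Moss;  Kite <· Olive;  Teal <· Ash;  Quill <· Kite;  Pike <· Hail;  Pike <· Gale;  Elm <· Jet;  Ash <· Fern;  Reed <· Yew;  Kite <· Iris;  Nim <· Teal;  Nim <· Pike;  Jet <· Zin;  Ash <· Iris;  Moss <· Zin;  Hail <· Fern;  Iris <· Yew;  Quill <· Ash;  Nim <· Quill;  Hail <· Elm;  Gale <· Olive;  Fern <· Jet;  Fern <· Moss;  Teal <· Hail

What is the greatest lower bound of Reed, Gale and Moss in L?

Common lower bounds of {Reed, Gale, Moss}: Nim, Quill.
The greatest among these is Quill.

Quill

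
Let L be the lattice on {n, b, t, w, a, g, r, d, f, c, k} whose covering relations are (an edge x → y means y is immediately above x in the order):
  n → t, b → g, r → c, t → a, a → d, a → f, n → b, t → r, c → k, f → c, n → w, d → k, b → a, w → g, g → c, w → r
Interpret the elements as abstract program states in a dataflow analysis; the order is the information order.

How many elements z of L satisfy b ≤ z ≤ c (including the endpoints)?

5

The interval [b, c] = {a, b, c, f, g}, which has 5 elements.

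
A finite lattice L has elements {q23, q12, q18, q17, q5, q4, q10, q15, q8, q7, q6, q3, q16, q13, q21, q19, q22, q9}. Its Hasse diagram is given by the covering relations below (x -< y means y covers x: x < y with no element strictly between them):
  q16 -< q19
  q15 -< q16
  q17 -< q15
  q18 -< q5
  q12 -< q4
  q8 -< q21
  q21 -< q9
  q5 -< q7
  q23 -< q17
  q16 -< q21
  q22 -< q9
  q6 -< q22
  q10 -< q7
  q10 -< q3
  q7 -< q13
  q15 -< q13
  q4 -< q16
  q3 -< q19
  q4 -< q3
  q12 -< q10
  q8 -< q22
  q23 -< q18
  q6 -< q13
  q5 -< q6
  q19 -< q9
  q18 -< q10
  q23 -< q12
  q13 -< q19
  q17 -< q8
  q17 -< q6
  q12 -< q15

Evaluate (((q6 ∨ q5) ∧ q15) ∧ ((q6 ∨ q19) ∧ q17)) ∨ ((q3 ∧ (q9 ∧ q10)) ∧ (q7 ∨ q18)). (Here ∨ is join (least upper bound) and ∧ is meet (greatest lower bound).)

q13

q6 ∨ q5 = q6
q6 ∧ q15 = q17
q6 ∨ q19 = q19
q19 ∧ q17 = q17
q17 ∧ q17 = q17
q9 ∧ q10 = q10
q3 ∧ q10 = q10
q7 ∨ q18 = q7
q10 ∧ q7 = q10
q17 ∨ q10 = q13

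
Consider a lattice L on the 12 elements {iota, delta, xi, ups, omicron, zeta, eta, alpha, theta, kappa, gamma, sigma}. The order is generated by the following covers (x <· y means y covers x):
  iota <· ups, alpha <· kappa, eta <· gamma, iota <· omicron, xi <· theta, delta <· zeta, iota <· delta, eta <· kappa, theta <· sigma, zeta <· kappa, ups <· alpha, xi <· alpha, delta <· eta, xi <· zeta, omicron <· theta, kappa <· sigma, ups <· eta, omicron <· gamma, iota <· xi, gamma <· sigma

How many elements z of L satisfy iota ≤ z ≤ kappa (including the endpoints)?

The interval [iota, kappa] = {alpha, delta, eta, iota, kappa, ups, xi, zeta}, which has 8 elements.

8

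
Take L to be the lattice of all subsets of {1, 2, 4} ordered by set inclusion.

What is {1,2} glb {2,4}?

Common lower bounds of {{1,2}, {2,4}}: {2}, {}.
The greatest among these is {2}.

{2}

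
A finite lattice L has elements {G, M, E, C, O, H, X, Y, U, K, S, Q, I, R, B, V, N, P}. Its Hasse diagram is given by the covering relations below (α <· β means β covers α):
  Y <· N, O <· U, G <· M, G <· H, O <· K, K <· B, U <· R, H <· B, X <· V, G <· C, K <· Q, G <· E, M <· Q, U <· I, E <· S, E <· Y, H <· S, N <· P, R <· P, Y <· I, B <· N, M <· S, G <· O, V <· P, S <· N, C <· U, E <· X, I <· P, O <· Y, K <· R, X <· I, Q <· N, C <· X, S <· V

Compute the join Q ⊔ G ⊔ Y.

Common upper bounds of {Q, G, Y}: N, P.
The least among these is N.

N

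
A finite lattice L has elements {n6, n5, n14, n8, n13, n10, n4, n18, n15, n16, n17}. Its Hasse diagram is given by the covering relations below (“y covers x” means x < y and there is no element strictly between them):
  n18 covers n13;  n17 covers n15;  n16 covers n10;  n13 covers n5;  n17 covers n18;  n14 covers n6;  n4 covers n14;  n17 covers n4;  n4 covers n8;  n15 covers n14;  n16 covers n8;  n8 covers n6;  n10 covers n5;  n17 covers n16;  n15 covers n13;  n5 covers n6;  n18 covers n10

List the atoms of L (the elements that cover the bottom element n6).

n14, n5, n8

The atoms are exactly the elements that cover n6: n14, n5, n8.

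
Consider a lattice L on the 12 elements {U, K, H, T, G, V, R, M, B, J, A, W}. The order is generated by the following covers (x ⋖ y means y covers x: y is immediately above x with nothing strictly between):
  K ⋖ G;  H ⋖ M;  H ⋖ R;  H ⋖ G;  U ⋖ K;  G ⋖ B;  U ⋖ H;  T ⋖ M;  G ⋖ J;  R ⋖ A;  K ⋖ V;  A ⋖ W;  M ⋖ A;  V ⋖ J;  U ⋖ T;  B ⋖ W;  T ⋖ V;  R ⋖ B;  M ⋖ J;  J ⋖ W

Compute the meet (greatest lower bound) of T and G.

U

Common lower bounds of {T, G}: U.
The greatest among these is U.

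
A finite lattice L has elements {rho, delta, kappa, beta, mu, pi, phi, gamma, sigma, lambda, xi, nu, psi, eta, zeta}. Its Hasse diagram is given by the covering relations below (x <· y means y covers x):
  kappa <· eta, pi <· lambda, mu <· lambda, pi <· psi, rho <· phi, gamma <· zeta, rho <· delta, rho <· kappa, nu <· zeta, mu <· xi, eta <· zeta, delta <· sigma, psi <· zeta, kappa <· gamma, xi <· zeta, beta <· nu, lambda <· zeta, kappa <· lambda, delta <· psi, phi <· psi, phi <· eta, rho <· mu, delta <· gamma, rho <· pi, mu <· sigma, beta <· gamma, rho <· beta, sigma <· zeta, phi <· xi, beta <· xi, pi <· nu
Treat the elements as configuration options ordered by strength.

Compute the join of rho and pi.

pi

Common upper bounds of {rho, pi}: lambda, nu, pi, psi, zeta.
The least among these is pi.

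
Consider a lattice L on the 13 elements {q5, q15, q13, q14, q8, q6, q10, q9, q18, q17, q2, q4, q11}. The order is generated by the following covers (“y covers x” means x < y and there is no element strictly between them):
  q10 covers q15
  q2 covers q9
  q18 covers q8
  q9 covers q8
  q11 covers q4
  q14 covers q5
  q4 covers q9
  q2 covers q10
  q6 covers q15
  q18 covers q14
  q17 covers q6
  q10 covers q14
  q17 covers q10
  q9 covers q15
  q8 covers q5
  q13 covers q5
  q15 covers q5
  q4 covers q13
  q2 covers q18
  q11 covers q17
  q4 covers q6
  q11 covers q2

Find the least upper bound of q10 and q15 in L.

q10

Common upper bounds of {q10, q15}: q10, q11, q17, q2.
The least among these is q10.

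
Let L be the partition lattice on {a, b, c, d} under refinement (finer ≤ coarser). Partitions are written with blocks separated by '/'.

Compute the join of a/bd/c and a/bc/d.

a/bcd

Common upper bounds of {a/bd/c, a/bc/d}: a/bcd, abcd.
The least among these is a/bcd.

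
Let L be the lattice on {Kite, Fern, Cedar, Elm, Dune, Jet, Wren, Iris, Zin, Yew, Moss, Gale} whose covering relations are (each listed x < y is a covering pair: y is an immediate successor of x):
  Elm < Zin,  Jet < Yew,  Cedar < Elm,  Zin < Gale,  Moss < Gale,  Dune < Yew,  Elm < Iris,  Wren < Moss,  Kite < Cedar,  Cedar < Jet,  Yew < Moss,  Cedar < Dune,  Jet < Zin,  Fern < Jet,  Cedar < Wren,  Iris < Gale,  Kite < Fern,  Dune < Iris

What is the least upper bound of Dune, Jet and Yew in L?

Common upper bounds of {Dune, Jet, Yew}: Gale, Moss, Yew.
The least among these is Yew.

Yew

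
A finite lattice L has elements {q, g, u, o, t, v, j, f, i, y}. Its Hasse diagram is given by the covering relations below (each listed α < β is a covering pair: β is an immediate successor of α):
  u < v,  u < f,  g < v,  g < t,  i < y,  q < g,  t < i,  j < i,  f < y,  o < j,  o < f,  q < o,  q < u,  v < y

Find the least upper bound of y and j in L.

y

Common upper bounds of {y, j}: y.
The least among these is y.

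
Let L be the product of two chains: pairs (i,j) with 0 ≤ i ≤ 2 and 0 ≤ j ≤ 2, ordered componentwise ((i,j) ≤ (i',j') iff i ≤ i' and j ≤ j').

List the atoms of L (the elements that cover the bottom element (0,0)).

The atoms are exactly the elements that cover (0,0): (0,1), (1,0).

(0,1), (1,0)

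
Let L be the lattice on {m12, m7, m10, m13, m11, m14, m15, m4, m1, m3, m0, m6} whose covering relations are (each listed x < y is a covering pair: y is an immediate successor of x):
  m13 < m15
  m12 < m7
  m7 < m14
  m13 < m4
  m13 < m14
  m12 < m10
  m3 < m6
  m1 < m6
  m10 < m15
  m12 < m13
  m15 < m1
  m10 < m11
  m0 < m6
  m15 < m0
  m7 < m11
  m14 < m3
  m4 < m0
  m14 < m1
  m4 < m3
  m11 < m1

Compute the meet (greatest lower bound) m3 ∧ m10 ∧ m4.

Common lower bounds of {m3, m10, m4}: m12.
The greatest among these is m12.

m12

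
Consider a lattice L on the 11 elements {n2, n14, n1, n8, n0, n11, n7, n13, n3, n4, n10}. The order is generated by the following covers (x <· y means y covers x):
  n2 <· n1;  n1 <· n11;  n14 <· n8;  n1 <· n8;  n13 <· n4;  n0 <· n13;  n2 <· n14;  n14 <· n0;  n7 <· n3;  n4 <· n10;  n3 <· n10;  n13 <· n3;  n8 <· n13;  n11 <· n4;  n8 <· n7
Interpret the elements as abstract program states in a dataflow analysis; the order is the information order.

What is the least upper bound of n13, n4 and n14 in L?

Common upper bounds of {n13, n4, n14}: n10, n4.
The least among these is n4.

n4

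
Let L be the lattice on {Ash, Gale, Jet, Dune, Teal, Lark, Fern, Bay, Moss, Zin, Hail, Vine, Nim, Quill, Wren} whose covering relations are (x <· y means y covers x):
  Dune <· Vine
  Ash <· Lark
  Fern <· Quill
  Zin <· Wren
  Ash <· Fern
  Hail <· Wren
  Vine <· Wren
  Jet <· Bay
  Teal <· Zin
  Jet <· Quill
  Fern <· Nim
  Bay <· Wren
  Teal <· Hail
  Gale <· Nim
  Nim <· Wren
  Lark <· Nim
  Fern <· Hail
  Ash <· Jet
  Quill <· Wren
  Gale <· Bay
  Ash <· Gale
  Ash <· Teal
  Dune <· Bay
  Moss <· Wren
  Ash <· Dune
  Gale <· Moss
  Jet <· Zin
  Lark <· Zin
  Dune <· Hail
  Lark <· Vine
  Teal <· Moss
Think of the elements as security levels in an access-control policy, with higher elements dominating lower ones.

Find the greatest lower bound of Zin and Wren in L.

Zin

Common lower bounds of {Zin, Wren}: Ash, Jet, Lark, Teal, Zin.
The greatest among these is Zin.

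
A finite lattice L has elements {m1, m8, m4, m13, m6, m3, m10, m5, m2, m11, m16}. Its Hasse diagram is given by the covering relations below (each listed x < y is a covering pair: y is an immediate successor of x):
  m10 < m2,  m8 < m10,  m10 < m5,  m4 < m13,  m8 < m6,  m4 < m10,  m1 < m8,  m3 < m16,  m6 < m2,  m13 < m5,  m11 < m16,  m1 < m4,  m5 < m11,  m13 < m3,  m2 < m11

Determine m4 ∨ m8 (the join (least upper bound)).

Common upper bounds of {m4, m8}: m10, m11, m16, m2, m5.
The least among these is m10.

m10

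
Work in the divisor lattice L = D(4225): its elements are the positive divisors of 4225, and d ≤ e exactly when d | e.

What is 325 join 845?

In the divisibility order, the join is the least common multiple: lcm(325, 845) = 4225.

4225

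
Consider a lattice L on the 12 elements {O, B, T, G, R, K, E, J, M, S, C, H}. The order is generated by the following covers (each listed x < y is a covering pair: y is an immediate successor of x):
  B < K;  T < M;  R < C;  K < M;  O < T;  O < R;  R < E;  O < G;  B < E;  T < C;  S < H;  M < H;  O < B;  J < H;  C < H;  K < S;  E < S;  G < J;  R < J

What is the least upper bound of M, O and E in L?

Common upper bounds of {M, O, E}: H.
The least among these is H.

H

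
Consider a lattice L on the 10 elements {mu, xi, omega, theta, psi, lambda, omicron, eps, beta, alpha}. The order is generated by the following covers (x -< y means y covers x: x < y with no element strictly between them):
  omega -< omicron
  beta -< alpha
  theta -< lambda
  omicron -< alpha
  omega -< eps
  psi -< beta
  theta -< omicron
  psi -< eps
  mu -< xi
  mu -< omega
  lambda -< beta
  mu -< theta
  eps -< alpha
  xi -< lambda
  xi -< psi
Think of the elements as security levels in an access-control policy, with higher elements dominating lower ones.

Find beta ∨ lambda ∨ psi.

Common upper bounds of {beta, lambda, psi}: alpha, beta.
The least among these is beta.

beta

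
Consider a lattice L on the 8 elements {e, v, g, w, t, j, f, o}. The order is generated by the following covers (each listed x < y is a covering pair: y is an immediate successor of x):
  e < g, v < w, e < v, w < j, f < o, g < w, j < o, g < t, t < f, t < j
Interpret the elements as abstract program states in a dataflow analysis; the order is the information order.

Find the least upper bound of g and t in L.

t

Common upper bounds of {g, t}: f, j, o, t.
The least among these is t.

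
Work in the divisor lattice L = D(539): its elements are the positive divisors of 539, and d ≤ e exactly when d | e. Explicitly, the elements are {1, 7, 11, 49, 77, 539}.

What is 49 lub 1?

Common upper bounds of {49, 1}: 49, 539.
The least among these is 49.

49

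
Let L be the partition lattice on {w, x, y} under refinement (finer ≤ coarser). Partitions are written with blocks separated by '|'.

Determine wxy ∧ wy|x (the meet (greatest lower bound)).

wy|x

Common lower bounds of {wxy, wy|x}: wy|x, w|x|y.
The greatest among these is wy|x.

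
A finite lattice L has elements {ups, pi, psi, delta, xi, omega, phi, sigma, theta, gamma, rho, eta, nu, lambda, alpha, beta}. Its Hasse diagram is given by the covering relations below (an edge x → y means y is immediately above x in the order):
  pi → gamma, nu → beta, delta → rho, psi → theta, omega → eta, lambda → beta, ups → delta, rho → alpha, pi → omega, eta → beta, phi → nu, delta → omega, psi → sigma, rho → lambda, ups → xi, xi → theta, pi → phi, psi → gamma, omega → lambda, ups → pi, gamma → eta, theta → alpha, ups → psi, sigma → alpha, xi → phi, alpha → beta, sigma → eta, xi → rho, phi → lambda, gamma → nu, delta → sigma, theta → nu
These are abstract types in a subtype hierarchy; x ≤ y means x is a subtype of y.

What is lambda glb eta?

omega

Common lower bounds of {lambda, eta}: delta, omega, pi, ups.
The greatest among these is omega.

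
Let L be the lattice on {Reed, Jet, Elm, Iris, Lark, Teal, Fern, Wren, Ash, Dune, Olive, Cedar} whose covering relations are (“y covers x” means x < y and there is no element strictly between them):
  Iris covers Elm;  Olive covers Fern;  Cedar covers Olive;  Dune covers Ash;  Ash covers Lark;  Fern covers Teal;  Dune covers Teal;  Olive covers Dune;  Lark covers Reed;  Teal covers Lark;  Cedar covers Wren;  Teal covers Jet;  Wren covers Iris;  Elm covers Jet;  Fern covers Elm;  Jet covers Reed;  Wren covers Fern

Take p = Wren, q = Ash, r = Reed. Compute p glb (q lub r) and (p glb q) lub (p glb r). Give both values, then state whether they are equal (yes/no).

q lub r = Ash, so p glb (q lub r) = Wren glb Ash = Lark.
p glb q = Lark and p glb r = Reed, so (p glb q) lub (p glb r) = Lark lub Reed = Lark.
Equal: yes.

Lark; Lark; yes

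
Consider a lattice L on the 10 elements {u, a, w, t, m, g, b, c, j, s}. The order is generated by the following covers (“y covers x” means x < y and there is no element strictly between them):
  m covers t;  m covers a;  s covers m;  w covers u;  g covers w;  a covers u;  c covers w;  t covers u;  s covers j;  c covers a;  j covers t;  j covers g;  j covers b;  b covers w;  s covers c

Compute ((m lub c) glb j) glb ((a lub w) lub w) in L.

m ∨ c = s
s ∧ j = j
a ∨ w = c
c ∨ w = c
j ∧ c = w

w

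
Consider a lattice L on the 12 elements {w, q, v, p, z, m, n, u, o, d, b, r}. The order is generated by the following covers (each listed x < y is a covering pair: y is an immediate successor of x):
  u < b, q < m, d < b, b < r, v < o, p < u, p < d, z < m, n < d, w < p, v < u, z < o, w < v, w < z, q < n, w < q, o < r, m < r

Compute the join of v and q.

Common upper bounds of {v, q}: b, r.
The least among these is b.

b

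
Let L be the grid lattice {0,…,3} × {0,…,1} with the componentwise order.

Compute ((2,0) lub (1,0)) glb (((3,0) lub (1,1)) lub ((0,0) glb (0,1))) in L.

(2,0) ∨ (1,0) = (2,0)
(3,0) ∨ (1,1) = (3,1)
(0,0) ∧ (0,1) = (0,0)
(3,1) ∨ (0,0) = (3,1)
(2,0) ∧ (3,1) = (2,0)

(2,0)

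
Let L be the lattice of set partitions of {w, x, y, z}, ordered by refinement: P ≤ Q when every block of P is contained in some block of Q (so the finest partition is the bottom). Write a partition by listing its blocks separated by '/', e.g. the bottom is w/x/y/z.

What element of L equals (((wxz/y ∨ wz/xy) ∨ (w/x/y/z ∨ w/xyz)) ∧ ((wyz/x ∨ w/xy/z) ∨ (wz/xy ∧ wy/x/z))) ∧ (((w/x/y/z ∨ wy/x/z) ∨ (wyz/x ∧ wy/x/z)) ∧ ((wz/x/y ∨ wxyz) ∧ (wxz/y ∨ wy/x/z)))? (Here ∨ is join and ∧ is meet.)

wxz/y ∨ wz/xy = wxyz
w/x/y/z ∨ w/xyz = w/xyz
wxyz ∨ w/xyz = wxyz
wyz/x ∨ w/xy/z = wxyz
wz/xy ∧ wy/x/z = w/x/y/z
wxyz ∨ w/x/y/z = wxyz
wxyz ∧ wxyz = wxyz
w/x/y/z ∨ wy/x/z = wy/x/z
wyz/x ∧ wy/x/z = wy/x/z
wy/x/z ∨ wy/x/z = wy/x/z
wz/x/y ∨ wxyz = wxyz
wxz/y ∨ wy/x/z = wxyz
wxyz ∧ wxyz = wxyz
wy/x/z ∧ wxyz = wy/x/z
wxyz ∧ wy/x/z = wy/x/z

wy/x/z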